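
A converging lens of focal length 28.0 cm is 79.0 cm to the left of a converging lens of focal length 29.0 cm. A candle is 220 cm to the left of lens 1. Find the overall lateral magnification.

m = +0.236

Lens 1: 1/d_i1 = 1/(28.0) − 1/(220) = 0.03117, so d_i1 = 32.08 cm; m₁ = −d_i1/d_o1 = -0.1458.
d_o2 = 79.0 − (32.08) = 46.92 cm.
Lens 2: 1/d_i2 = 1/(29.0) − 1/(46.92) = 0.01317, so d_i2 = 75.93 cm; m₂ = −d_i2/d_o2 = -1.618.
m = m₁·m₂ = (-0.1458)(-1.618) = +0.236.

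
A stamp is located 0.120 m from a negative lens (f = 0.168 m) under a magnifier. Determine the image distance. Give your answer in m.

0.0700 m

For a negative lens, f = -0.168 m.
Thin-lens equation: 1/d_i = 1/f − 1/d_o = 1/(-0.1680) − 1/(0.120) = -5.952 − 8.333 = -14.29, so d_i = -0.0700 m.
The image is virtual, upright and reduced, on the same side as the object.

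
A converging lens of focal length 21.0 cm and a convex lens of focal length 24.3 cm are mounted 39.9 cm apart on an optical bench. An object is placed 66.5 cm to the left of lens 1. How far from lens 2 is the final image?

Lens 1: 1/d_i1 = 1/f₁ − 1/d_o1 = 1/(21.0) − 1/(66.5) = 0.03258, so d_i1 = 30.69 cm.
The intermediate image is 30.69 cm to the right of lens 1, which is 39.9 − (30.69) = 9.210 cm to the left of lens 2, so d_o2 = +9.210 cm.
Lens 2: 1/d_i2 = 1/f₂ − 1/d_o2 = 1/(24.3) − 1/(9.210) = -0.06743, so d_i2 = -14.8 cm.
The final image is virtual, 14.8 cm to the left of lens 2 (overall magnification ≈ -0.74).

14.8 cm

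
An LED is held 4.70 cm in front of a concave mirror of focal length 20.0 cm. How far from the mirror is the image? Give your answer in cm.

6.14 cm

Mirror equation: 1/d_i = 1/f − 1/d_o = 1/(20.00) − 1/(4.70) = 0.05000 − 0.2128 = -0.1628, so d_i = -6.14 cm.
The image is virtual, upright and enlarged, behind the mirror.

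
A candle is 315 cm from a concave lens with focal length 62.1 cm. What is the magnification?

For a concave lens, f = -62.1 cm.
1/d_i = 1/f − 1/d_o = 1/(-62.10) − 1/(315) = -0.01928, so d_i = -51.87 cm.
m = −d_i/d_o = −(-51.87)/(315) = +0.165.
The image is virtual, upright and reduced, on the same side as the object.

m = +0.165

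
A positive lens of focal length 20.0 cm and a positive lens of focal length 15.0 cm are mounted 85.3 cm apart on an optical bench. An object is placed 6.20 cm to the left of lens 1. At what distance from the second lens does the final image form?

17.8 cm

Lens 1: 1/d_i1 = 1/f₁ − 1/d_o1 = 1/(20.0) − 1/(6.20) = -0.1113, so d_i1 = -8.986 cm.
The intermediate image is 8.986 cm to the left of lens 1 (virtual), which is 85.3 − (-8.986) = 94.29 cm to the left of lens 2, so d_o2 = +94.29 cm.
Lens 2: 1/d_i2 = 1/f₂ − 1/d_o2 = 1/(15.0) − 1/(94.29) = 0.05606, so d_i2 = 17.8 cm.
The final image is real, 17.8 cm to the right of lens 2 (overall magnification ≈ -0.27).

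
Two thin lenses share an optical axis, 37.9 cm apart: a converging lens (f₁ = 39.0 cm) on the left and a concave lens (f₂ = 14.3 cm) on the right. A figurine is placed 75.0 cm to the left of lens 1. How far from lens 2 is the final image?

21.3 cm

Lens 1: 1/d_i1 = 1/f₁ − 1/d_o1 = 1/(39.0) − 1/(75.0) = 0.01231, so d_i1 = 81.25 cm.
The intermediate image is 81.25 cm to the right of lens 1, which lies 43.35 cm to the right of lens 2 — a virtual object — so d_o2 = −43.35 cm.
Lens 2 is diverging, so f₂ = −14.3 cm.
Lens 2: 1/d_i2 = 1/f₂ − 1/d_o2 = 1/(-14.3) − 1/(-43.35) = -0.04686, so d_i2 = -21.3 cm.
The final image is virtual, 21.3 cm to the left of lens 2 (overall magnification ≈ 0.53).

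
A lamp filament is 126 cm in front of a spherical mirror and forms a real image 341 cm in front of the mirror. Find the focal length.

f = 92.0 cm (concave)

Real image ⇒ d_i = +341 cm.
1/f = 1/d_o + 1/d_i = 1/(126) + 1/(341) = 0.01087, so f = 92.0 cm.
Since f is positive, the spherical mirror is concave.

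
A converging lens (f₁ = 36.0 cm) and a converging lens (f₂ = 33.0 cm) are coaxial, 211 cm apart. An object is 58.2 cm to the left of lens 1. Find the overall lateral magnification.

m = +0.640

Lens 1: 1/d_i1 = 1/(36.0) − 1/(58.2) = 0.01060, so d_i1 = 94.38 cm; m₁ = −d_i1/d_o1 = -1.622.
d_o2 = 211 − (94.38) = 116.6 cm.
Lens 2: 1/d_i2 = 1/(33.0) − 1/(116.6) = 0.02173, so d_i2 = 46.03 cm; m₂ = −d_i2/d_o2 = -0.3947.
m = m₁·m₂ = (-1.622)(-0.3947) = +0.640.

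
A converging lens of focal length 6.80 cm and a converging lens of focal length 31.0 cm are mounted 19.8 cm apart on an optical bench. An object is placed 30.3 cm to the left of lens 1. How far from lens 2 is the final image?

Lens 1: 1/d_i1 = 1/f₁ − 1/d_o1 = 1/(6.80) − 1/(30.3) = 0.1141, so d_i1 = 8.768 cm.
The intermediate image is 8.768 cm to the right of lens 1, which is 19.8 − (8.768) = 11.03 cm to the left of lens 2, so d_o2 = +11.03 cm.
Lens 2: 1/d_i2 = 1/f₂ − 1/d_o2 = 1/(31.0) − 1/(11.03) = -0.05840, so d_i2 = -17.1 cm.
The final image is virtual, 17.1 cm to the left of lens 2 (overall magnification ≈ -0.45).

17.1 cm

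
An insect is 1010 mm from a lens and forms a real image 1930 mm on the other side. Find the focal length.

f = 663 mm (converging)

Real image ⇒ d_i = +1930 mm.
1/f = 1/d_o + 1/d_i = 1/(1010) + 1/(1930) = 0.001508, so f = 663 mm.
Since f is positive, the lens is converging.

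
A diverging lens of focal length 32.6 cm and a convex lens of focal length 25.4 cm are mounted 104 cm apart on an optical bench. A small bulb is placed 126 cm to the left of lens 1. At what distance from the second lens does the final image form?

31.6 cm

Lens 1 is diverging, so f₁ = −32.6 cm.
Lens 1: 1/d_i1 = 1/f₁ − 1/d_o1 = 1/(-32.6) − 1/(126) = -0.03861, so d_i1 = -25.90 cm.
The intermediate image is 25.90 cm to the left of lens 1 (virtual), which is 104 − (-25.90) = 129.9 cm to the left of lens 2, so d_o2 = +129.9 cm.
Lens 2: 1/d_i2 = 1/f₂ − 1/d_o2 = 1/(25.4) − 1/(129.9) = 0.03167, so d_i2 = 31.6 cm.
The final image is real, 31.6 cm to the right of lens 2 (overall magnification ≈ -0.050).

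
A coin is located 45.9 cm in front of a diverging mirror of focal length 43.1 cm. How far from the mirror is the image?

22.2 cm

For a diverging mirror, f = -43.1 cm.
Mirror equation: 1/d_i = 1/f − 1/d_o = 1/(-43.10) − 1/(45.9) = -0.02320 − 0.02179 = -0.04499, so d_i = -22.2 cm.
The image is virtual, upright and reduced, behind the mirror.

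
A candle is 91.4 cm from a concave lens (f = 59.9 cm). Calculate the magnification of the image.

m = +0.396

For a concave lens, f = -59.9 cm.
1/d_i = 1/f − 1/d_o = 1/(-59.90) − 1/(91.4) = -0.02764, so d_i = -36.19 cm.
m = −d_i/d_o = −(-36.19)/(91.4) = +0.396.
The image is virtual, upright and reduced, on the same side as the object.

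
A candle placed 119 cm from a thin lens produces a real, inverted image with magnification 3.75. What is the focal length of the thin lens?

f = 93.9 cm (converging)

m = −d_i/d_o ⇒ d_i = −m·d_o = −(-3.75)·(119) = 446.2 cm.
1/f = 1/d_o + 1/d_i = 1/(119) + 1/(446.2) = 0.01064, so f = 93.9 cm.
Since f is positive, the thin lens is converging.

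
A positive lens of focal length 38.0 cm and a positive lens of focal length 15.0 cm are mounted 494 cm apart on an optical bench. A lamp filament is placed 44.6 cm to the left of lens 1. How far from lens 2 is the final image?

16.0 cm

Lens 1: 1/d_i1 = 1/f₁ − 1/d_o1 = 1/(38.0) − 1/(44.6) = 0.003894, so d_i1 = 256.8 cm.
The intermediate image is 256.8 cm to the right of lens 1, which is 494 − (256.8) = 237.2 cm to the left of lens 2, so d_o2 = +237.2 cm.
Lens 2: 1/d_i2 = 1/f₂ − 1/d_o2 = 1/(15.0) − 1/(237.2) = 0.06245, so d_i2 = 16.0 cm.
The final image is real, 16.0 cm to the right of lens 2 (overall magnification ≈ 0.39).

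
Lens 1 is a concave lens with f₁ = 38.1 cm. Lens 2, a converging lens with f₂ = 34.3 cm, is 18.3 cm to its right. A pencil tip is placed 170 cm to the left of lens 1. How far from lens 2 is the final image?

112 cm

Lens 1 is diverging, so f₁ = −38.1 cm.
Lens 1: 1/d_i1 = 1/f₁ − 1/d_o1 = 1/(-38.1) − 1/(170) = -0.03213, so d_i1 = -31.12 cm.
The intermediate image is 31.12 cm to the left of lens 1 (virtual), which is 18.3 − (-31.12) = 49.42 cm to the left of lens 2, so d_o2 = +49.42 cm.
Lens 2: 1/d_i2 = 1/f₂ − 1/d_o2 = 1/(34.3) − 1/(49.42) = 0.008920, so d_i2 = 112 cm.
The final image is real, 112 cm to the right of lens 2 (overall magnification ≈ -0.42).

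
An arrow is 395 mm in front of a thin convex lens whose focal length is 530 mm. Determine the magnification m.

1/d_i = 1/f − 1/d_o = 1/(530.0) − 1/(395) = -0.0006449, so d_i = -1551 mm.
m = −d_i/d_o = −(-1551)/(395) = +3.93.
The image is virtual, upright and enlarged, on the same side as the object.

m = +3.93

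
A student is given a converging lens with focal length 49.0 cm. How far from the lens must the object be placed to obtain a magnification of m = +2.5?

m = −d_i/d_o ⇒ d_i = −m·d_o.
1/f = 1/d_o + 1/d_i = 1/d_o − 1/(m·d_o) = (1 − 1/m)/d_o, so d_o = f(1 − 1/m) = (49.00)(1 − 1/(+2.5)) = 29.4 cm.

29.4 cm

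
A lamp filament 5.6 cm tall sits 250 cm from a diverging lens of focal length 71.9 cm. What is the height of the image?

For a diverging lens, f = -71.9 cm.
1/d_i = 1/f − 1/d_o = 1/(-71.90) − 1/(250) = -0.01791, so d_i = -55.84 cm.
m = −d_i/d_o = +0.2234.
|h_i| = |m|·h_o = 0.2234 × 5.6 = 1.25 cm. The image is virtual, upright and reduced, on the same side as the object.

1.25 cm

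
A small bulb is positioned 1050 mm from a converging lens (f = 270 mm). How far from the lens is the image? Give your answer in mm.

363 mm

Lens equation: 1/q = 1/f − 1/p = 1/(270.0) − 1/(1050) = 0.003704 − 0.0009524 = 0.002751, so q = 363 mm.
The image is real, inverted and reduced, on the far side of the lens.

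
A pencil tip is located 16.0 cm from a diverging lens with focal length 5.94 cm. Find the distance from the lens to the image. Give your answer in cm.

For a diverging lens, f = -5.94 cm.
Lens equation: 1/v = 1/f − 1/u = 1/(-5.940) − 1/(16.0) = -0.1684 − 0.06250 = -0.2309, so v = -4.33 cm.
The image is virtual, upright and reduced, on the same side as the object.

4.33 cm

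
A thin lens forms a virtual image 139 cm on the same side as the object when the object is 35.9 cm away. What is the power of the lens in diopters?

Virtual image ⇒ d_i = −139 cm.
1/f = 1/d_o + 1/d_i = 1/(35.9) + 1/(-139) = 0.02066 cm⁻¹.
f = 48.40 cm = 0.4840 m, so P = 1/f = +2.07 D.

P = +2.07 D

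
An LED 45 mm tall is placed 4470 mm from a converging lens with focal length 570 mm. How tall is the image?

1/d_i = 1/f − 1/d_o = 1/(570.0) − 1/(4470) = 0.001531, so d_i = 653.3 mm.
m = −d_i/d_o = -0.1462.
|h_i| = |m|·h_o = 0.1462 × 45 = 6.58 mm. The image is real, inverted and reduced, on the far side of the lens.

6.58 mm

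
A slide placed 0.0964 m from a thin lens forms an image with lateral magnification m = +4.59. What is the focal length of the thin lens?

m = −d_i/d_o ⇒ d_i = −m·d_o = −(+4.59)·(0.0964) = -0.4425 m.
1/f = 1/d_o + 1/d_i = 1/(0.0964) + 1/(-0.4425) = 8.114, so f = 0.123 m.
Since f is positive, the thin lens is converging.

f = 0.123 m (converging)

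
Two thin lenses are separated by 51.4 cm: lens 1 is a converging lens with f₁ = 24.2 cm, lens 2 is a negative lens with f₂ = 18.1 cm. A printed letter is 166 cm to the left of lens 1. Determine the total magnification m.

Lens 1: 1/d_i1 = 1/(24.2) − 1/(166) = 0.03530, so d_i1 = 28.33 cm; m₁ = −d_i1/d_o1 = -0.1707.
d_o2 = 51.4 − (28.33) = 23.07 cm.
f₂ = −18.1 cm (diverging).
Lens 2: 1/d_i2 = 1/(-18.1) − 1/(23.07) = -0.09859, so d_i2 = -10.14 cm; m₂ = −d_i2/d_o2 = +0.4396.
m = m₁·m₂ = (-0.1707)(+0.4396) = -0.0750.

m = -0.0750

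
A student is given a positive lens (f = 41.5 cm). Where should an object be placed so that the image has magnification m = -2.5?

58.1 cm

m = −d_i/d_o ⇒ d_i = −m·d_o.
1/f = 1/d_o + 1/d_i = 1/d_o − 1/(m·d_o) = (1 − 1/m)/d_o, so d_o = f(1 − 1/m) = (41.50)(1 − 1/(-2.5)) = 58.1 cm.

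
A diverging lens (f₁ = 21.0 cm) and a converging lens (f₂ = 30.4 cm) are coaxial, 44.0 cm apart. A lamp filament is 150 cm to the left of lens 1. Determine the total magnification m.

m = -0.117

f₁ = −21.0 cm (diverging).
Lens 1: 1/d_i1 = 1/(-21.0) − 1/(150) = -0.05429, so d_i1 = -18.42 cm; m₁ = −d_i1/d_o1 = +0.1228.
d_o2 = 44.0 − (-18.42) = 62.42 cm.
Lens 2: 1/d_i2 = 1/(30.4) − 1/(62.42) = 0.01687, so d_i2 = 59.26 cm; m₂ = −d_i2/d_o2 = -0.9494.
m = m₁·m₂ = (+0.1228)(-0.9494) = -0.117.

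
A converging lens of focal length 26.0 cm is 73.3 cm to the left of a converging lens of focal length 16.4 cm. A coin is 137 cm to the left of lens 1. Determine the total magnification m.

m = +0.155

Lens 1: 1/d_i1 = 1/(26.0) − 1/(137) = 0.03116, so d_i1 = 32.09 cm; m₁ = −d_i1/d_o1 = -0.2342.
d_o2 = 73.3 − (32.09) = 41.21 cm.
Lens 2: 1/d_i2 = 1/(16.4) − 1/(41.21) = 0.03671, so d_i2 = 27.24 cm; m₂ = −d_i2/d_o2 = -0.6610.
m = m₁·m₂ = (-0.2342)(-0.6610) = +0.155.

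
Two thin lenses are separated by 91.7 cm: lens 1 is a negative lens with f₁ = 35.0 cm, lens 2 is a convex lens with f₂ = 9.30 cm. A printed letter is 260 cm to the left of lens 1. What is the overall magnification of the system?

m = -0.00974

f₁ = −35.0 cm (diverging).
Lens 1: 1/d_i1 = 1/(-35.0) − 1/(260) = -0.03242, so d_i1 = -30.85 cm; m₁ = −d_i1/d_o1 = +0.1187.
d_o2 = 91.7 − (-30.85) = 122.6 cm.
Lens 2: 1/d_i2 = 1/(9.30) − 1/(122.6) = 0.09937, so d_i2 = 10.06 cm; m₂ = −d_i2/d_o2 = -0.08208.
m = m₁·m₂ = (+0.1187)(-0.08208) = -0.00974.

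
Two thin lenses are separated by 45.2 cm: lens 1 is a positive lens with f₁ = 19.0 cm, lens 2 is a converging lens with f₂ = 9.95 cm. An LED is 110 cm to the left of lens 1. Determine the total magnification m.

m = +0.169

Lens 1: 1/d_i1 = 1/(19.0) − 1/(110) = 0.04354, so d_i1 = 22.97 cm; m₁ = −d_i1/d_o1 = -0.2088.
d_o2 = 45.2 − (22.97) = 22.23 cm.
Lens 2: 1/d_i2 = 1/(9.95) − 1/(22.23) = 0.05552, so d_i2 = 18.01 cm; m₂ = −d_i2/d_o2 = -0.8103.
m = m₁·m₂ = (-0.2088)(-0.8103) = +0.169.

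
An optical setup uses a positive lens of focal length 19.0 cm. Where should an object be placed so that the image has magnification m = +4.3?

14.6 cm

m = −d_i/d_o ⇒ d_i = −m·d_o.
1/f = 1/d_o + 1/d_i = 1/d_o − 1/(m·d_o) = (1 − 1/m)/d_o, so d_o = f(1 − 1/m) = (19.00)(1 − 1/(+4.3)) = 14.6 cm.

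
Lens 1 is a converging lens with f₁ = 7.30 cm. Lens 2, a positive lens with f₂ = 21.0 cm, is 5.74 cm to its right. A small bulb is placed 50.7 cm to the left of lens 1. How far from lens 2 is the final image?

Lens 1: 1/d_i1 = 1/f₁ − 1/d_o1 = 1/(7.30) − 1/(50.7) = 0.1173, so d_i1 = 8.528 cm.
The intermediate image is 8.528 cm to the right of lens 1, which lies 2.788 cm to the right of lens 2 — a virtual object — so d_o2 = −2.788 cm.
Lens 2: 1/d_i2 = 1/f₂ − 1/d_o2 = 1/(21.0) − 1/(-2.788) = 0.4063, so d_i2 = 2.46 cm.
The final image is real, 2.46 cm to the right of lens 2 (overall magnification ≈ -0.15).

2.46 cm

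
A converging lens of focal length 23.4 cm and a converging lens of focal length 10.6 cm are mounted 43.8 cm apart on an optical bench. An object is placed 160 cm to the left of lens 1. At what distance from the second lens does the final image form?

30.0 cm

Lens 1: 1/d_i1 = 1/f₁ − 1/d_o1 = 1/(23.4) − 1/(160) = 0.03649, so d_i1 = 27.41 cm.
The intermediate image is 27.41 cm to the right of lens 1, which is 43.8 − (27.41) = 16.39 cm to the left of lens 2, so d_o2 = +16.39 cm.
Lens 2: 1/d_i2 = 1/f₂ − 1/d_o2 = 1/(10.6) − 1/(16.39) = 0.03333, so d_i2 = 30.0 cm.
The final image is real, 30.0 cm to the right of lens 2 (overall magnification ≈ 0.31).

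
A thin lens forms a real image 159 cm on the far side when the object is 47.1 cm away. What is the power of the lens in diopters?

d_i = +159 cm.
1/f = 1/d_o + 1/d_i = 1/(47.1) + 1/(159) = 0.02752 cm⁻¹.
f = 36.34 cm = 0.3634 m, so P = 1/f = +2.75 D.

P = +2.75 D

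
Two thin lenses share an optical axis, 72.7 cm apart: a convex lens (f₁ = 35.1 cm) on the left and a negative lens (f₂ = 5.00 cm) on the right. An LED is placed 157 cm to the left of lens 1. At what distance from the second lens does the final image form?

Lens 1: 1/d_i1 = 1/f₁ − 1/d_o1 = 1/(35.1) − 1/(157) = 0.02212, so d_i1 = 45.21 cm.
The intermediate image is 45.21 cm to the right of lens 1, which is 72.7 − (45.21) = 27.49 cm to the left of lens 2, so d_o2 = +27.49 cm.
Lens 2 is diverging, so f₂ = −5.00 cm.
Lens 2: 1/d_i2 = 1/f₂ − 1/d_o2 = 1/(-5.00) − 1/(27.49) = -0.2364, so d_i2 = -4.23 cm.
The final image is virtual, 4.23 cm to the left of lens 2 (overall magnification ≈ -0.044).

4.23 cm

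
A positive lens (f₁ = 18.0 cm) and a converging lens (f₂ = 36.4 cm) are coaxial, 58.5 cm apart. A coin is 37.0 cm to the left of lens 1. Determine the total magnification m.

Lens 1: 1/d_i1 = 1/(18.0) − 1/(37.0) = 0.02853, so d_i1 = 35.05 cm; m₁ = −d_i1/d_o1 = -0.9473.
d_o2 = 58.5 − (35.05) = 23.45 cm.
Lens 2: 1/d_i2 = 1/(36.4) − 1/(23.45) = -0.01517, so d_i2 = -65.91 cm; m₂ = −d_i2/d_o2 = +2.811.
m = m₁·m₂ = (-0.9473)(+2.811) = -2.66.

m = -2.66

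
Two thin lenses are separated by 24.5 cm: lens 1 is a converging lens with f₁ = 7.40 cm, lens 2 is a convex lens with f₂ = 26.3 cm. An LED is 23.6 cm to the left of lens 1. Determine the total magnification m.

Lens 1: 1/d_i1 = 1/(7.40) − 1/(23.6) = 0.09276, so d_i1 = 10.78 cm; m₁ = −d_i1/d_o1 = -0.4568.
d_o2 = 24.5 − (10.78) = 13.72 cm.
Lens 2: 1/d_i2 = 1/(26.3) − 1/(13.72) = -0.03486, so d_i2 = -28.68 cm; m₂ = −d_i2/d_o2 = +2.091.
m = m₁·m₂ = (-0.4568)(+2.091) = -0.955.

m = -0.955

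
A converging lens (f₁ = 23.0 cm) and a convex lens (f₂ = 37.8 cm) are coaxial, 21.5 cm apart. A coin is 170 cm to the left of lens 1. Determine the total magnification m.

m = -0.138

Lens 1: 1/d_i1 = 1/(23.0) − 1/(170) = 0.03760, so d_i1 = 26.60 cm; m₁ = −d_i1/d_o1 = -0.1565.
d_o2 = 21.5 − (26.60) = -5.100 cm (virtual object).
Lens 2: 1/d_i2 = 1/(37.8) − 1/(-5.100) = 0.2225, so d_i2 = 4.494 cm; m₂ = −d_i2/d_o2 = +0.8811.
m = m₁·m₂ = (-0.1565)(+0.8811) = -0.138.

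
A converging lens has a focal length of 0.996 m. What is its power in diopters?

P = 1/f = 1/(0.996 m) = +1.00 D.

P = +1.00 D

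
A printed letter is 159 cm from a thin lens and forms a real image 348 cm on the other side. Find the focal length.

f = 109 cm (converging)

Real image ⇒ d_i = +348 cm.
1/f = 1/d_o + 1/d_i = 1/(159) + 1/(348) = 0.009163, so f = 109 cm.
Since f is positive, the thin lens is converging.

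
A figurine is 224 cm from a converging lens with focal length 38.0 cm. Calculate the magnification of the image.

1/d_i = 1/f − 1/d_o = 1/(38.00) − 1/(224) = 0.02185, so d_i = 45.76 cm.
m = −d_i/d_o = −(45.76)/(224) = -0.204.
The image is real, inverted and reduced, on the far side of the lens.

m = -0.204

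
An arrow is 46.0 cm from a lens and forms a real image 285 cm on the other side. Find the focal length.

Real image ⇒ d_i = +285 cm.
1/f = 1/d_o + 1/d_i = 1/(46.0) + 1/(285) = 0.02525, so f = 39.6 cm.
Since f is positive, the lens is converging.

f = 39.6 cm (converging)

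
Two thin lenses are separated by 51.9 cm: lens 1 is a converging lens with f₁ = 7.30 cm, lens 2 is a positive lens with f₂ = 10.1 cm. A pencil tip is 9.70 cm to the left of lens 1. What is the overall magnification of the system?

Lens 1: 1/d_i1 = 1/(7.30) − 1/(9.70) = 0.03389, so d_i1 = 29.50 cm; m₁ = −d_i1/d_o1 = -3.041.
d_o2 = 51.9 − (29.50) = 22.40 cm.
Lens 2: 1/d_i2 = 1/(10.1) − 1/(22.40) = 0.05437, so d_i2 = 18.39 cm; m₂ = −d_i2/d_o2 = -0.8211.
m = m₁·m₂ = (-3.041)(-0.8211) = +2.50.

m = +2.50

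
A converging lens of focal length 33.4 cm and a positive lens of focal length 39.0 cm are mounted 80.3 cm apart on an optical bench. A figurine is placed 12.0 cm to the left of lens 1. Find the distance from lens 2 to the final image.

64.3 cm

Lens 1: 1/d_i1 = 1/f₁ − 1/d_o1 = 1/(33.4) − 1/(12.0) = -0.05339, so d_i1 = -18.73 cm.
The intermediate image is 18.73 cm to the left of lens 1 (virtual), which is 80.3 − (-18.73) = 99.03 cm to the left of lens 2, so d_o2 = +99.03 cm.
Lens 2: 1/d_i2 = 1/f₂ − 1/d_o2 = 1/(39.0) − 1/(99.03) = 0.01554, so d_i2 = 64.3 cm.
The final image is real, 64.3 cm to the right of lens 2 (overall magnification ≈ -1.0).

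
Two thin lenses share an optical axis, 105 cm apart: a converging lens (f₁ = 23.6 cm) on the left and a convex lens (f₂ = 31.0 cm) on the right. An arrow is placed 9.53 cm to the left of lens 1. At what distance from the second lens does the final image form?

Lens 1: 1/d_i1 = 1/f₁ − 1/d_o1 = 1/(23.6) − 1/(9.53) = -0.06256, so d_i1 = -15.98 cm.
The intermediate image is 15.98 cm to the left of lens 1 (virtual), which is 105 − (-15.98) = 121.0 cm to the left of lens 2, so d_o2 = +121.0 cm.
Lens 2: 1/d_i2 = 1/f₂ − 1/d_o2 = 1/(31.0) − 1/(121.0) = 0.02399, so d_i2 = 41.7 cm.
The final image is real, 41.7 cm to the right of lens 2 (overall magnification ≈ -0.58).

41.7 cm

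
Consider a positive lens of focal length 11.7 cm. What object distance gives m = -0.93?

24.3 cm

m = −d_i/d_o ⇒ d_i = −m·d_o.
1/f = 1/d_o + 1/d_i = 1/d_o − 1/(m·d_o) = (1 − 1/m)/d_o, so d_o = f(1 − 1/m) = (11.70)(1 − 1/(-0.93)) = 24.3 cm.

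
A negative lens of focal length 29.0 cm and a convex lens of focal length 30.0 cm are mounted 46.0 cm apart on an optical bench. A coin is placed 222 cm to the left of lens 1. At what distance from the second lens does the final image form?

51.6 cm

Lens 1 is diverging, so f₁ = −29.0 cm.
Lens 1: 1/d_i1 = 1/f₁ − 1/d_o1 = 1/(-29.0) − 1/(222) = -0.03899, so d_i1 = -25.65 cm.
The intermediate image is 25.65 cm to the left of lens 1 (virtual), which is 46.0 − (-25.65) = 71.65 cm to the left of lens 2, so d_o2 = +71.65 cm.
Lens 2: 1/d_i2 = 1/f₂ − 1/d_o2 = 1/(30.0) − 1/(71.65) = 0.01938, so d_i2 = 51.6 cm.
The final image is real, 51.6 cm to the right of lens 2 (overall magnification ≈ -0.083).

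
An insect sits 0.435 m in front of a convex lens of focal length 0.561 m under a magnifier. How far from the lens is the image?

1.94 m

Lens equation: 1/q = 1/f − 1/p = 1/(0.5610) − 1/(0.435) = 1.783 − 2.299 = -0.5163, so q = -1.94 m.
The image is virtual, upright and enlarged, on the same side as the object.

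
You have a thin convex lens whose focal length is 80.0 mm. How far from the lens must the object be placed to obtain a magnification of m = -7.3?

91.0 mm

m = −d_i/d_o ⇒ d_i = −m·d_o.
1/f = 1/d_o + 1/d_i = 1/d_o − 1/(m·d_o) = (1 − 1/m)/d_o, so d_o = f(1 − 1/m) = (80.00)(1 − 1/(-7.3)) = 91.0 mm.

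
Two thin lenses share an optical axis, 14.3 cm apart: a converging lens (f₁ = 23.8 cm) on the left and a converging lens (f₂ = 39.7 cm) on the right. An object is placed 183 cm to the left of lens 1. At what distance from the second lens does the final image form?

Lens 1: 1/d_i1 = 1/f₁ − 1/d_o1 = 1/(23.8) − 1/(183) = 0.03655, so d_i1 = 27.36 cm.
The intermediate image is 27.36 cm to the right of lens 1, which lies 13.06 cm to the right of lens 2 — a virtual object — so d_o2 = −13.06 cm.
Lens 2: 1/d_i2 = 1/f₂ − 1/d_o2 = 1/(39.7) − 1/(-13.06) = 0.1018, so d_i2 = 9.83 cm.
The final image is real, 9.83 cm to the right of lens 2 (overall magnification ≈ -0.11).

9.83 cm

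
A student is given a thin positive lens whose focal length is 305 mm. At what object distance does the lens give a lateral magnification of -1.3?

m = −d_i/d_o ⇒ d_i = −m·d_o.
1/f = 1/d_o + 1/d_i = 1/d_o − 1/(m·d_o) = (1 − 1/m)/d_o, so d_o = f(1 − 1/m) = (305.0)(1 − 1/(-1.3)) = 540 mm.

540 mm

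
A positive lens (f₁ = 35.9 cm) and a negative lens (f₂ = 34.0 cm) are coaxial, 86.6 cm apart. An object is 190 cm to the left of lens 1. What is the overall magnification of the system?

m = -0.104

Lens 1: 1/d_i1 = 1/(35.9) − 1/(190) = 0.02259, so d_i1 = 44.26 cm; m₁ = −d_i1/d_o1 = -0.2329.
d_o2 = 86.6 − (44.26) = 42.34 cm.
f₂ = −34.0 cm (diverging).
Lens 2: 1/d_i2 = 1/(-34.0) − 1/(42.34) = -0.05303, so d_i2 = -18.86 cm; m₂ = −d_i2/d_o2 = +0.4454.
m = m₁·m₂ = (-0.2329)(+0.4454) = -0.104.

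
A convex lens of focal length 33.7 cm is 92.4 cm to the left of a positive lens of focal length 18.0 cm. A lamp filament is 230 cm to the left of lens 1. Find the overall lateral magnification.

Lens 1: 1/d_i1 = 1/(33.7) − 1/(230) = 0.02533, so d_i1 = 39.49 cm; m₁ = −d_i1/d_o1 = -0.1717.
d_o2 = 92.4 − (39.49) = 52.91 cm.
Lens 2: 1/d_i2 = 1/(18.0) − 1/(52.91) = 0.03666, so d_i2 = 27.28 cm; m₂ = −d_i2/d_o2 = -0.5156.
m = m₁·m₂ = (-0.1717)(-0.5156) = +0.0885.

m = +0.0885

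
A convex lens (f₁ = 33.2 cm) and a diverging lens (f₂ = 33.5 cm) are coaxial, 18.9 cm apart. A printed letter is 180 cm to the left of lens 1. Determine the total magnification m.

Lens 1: 1/d_i1 = 1/(33.2) − 1/(180) = 0.02456, so d_i1 = 40.71 cm; m₁ = −d_i1/d_o1 = -0.2262.
d_o2 = 18.9 − (40.71) = -21.81 cm (virtual object).
f₂ = −33.5 cm (diverging).
Lens 2: 1/d_i2 = 1/(-33.5) − 1/(-21.81) = 0.01600, so d_i2 = 62.50 cm; m₂ = −d_i2/d_o2 = +2.866.
m = m₁·m₂ = (-0.2262)(+2.866) = -0.648.

m = -0.648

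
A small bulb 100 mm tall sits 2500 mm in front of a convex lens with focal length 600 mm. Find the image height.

31.6 mm

1/d_i = 1/f − 1/d_o = 1/(600.0) − 1/(2500) = 0.001267, so d_i = 789.5 mm.
m = −d_i/d_o = -0.3158.
|h_i| = |m|·h_o = 0.3158 × 100 = 31.6 mm. The image is real, inverted and reduced, on the far side of the lens.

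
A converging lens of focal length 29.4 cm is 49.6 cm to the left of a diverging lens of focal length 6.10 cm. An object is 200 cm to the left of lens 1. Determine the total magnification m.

m = -0.0495

Lens 1: 1/d_i1 = 1/(29.4) − 1/(200) = 0.02901, so d_i1 = 34.47 cm; m₁ = −d_i1/d_o1 = -0.1724.
d_o2 = 49.6 − (34.47) = 15.13 cm.
f₂ = −6.10 cm (diverging).
Lens 2: 1/d_i2 = 1/(-6.10) − 1/(15.13) = -0.2300, so d_i2 = -4.347 cm; m₂ = −d_i2/d_o2 = +0.2873.
m = m₁·m₂ = (-0.1724)(+0.2873) = -0.0495.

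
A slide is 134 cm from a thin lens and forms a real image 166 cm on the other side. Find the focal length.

f = 74.1 cm (converging)

Real image ⇒ d_i = +166 cm.
1/f = 1/d_o + 1/d_i = 1/(134) + 1/(166) = 0.01349, so f = 74.1 cm.
Since f is positive, the thin lens is converging.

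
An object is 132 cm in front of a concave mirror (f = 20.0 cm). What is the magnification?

m = -0.179

1/d_i = 1/f − 1/d_o = 1/(20.00) − 1/(132) = 0.04242, so d_i = 23.57 cm.
m = −d_i/d_o = −(23.57)/(132) = -0.179.
The image is real, inverted and reduced, in front of the mirror.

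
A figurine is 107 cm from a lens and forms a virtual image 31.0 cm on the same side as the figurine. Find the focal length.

f = -43.6 cm (diverging)

Virtual image ⇒ d_i = −31.0 cm.
1/f = 1/d_o + 1/d_i = 1/(107) + 1/(-31.0) = -0.02291, so f = -43.6 cm.
Since f is negative, the lens is diverging.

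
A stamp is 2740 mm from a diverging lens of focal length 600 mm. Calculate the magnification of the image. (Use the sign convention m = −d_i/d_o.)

m = +0.180

For a diverging lens, f = -600 mm.
1/d_i = 1/f − 1/d_o = 1/(-600.0) − 1/(2740) = -0.002032, so d_i = -492.2 mm.
m = −d_i/d_o = −(-492.2)/(2740) = +0.180.
The image is virtual, upright and reduced, on the same side as the object.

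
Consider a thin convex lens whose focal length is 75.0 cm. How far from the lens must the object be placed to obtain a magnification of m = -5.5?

m = −d_i/d_o ⇒ d_i = −m·d_o.
1/f = 1/d_o + 1/d_i = 1/d_o − 1/(m·d_o) = (1 − 1/m)/d_o, so d_o = f(1 − 1/m) = (75.00)(1 − 1/(-5.5)) = 88.6 cm.

88.6 cm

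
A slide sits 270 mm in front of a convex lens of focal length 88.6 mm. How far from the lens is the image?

Lens equation: 1/d_i = 1/f − 1/d_o = 1/(88.60) − 1/(270) = 0.01129 − 0.003704 = 0.007583, so d_i = 132 mm.
The image is real, inverted and reduced, on the far side of the lens.

132 mm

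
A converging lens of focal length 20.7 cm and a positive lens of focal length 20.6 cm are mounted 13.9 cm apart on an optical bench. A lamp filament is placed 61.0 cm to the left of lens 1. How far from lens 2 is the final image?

9.44 cm

Lens 1: 1/d_i1 = 1/f₁ − 1/d_o1 = 1/(20.7) − 1/(61.0) = 0.03192, so d_i1 = 31.33 cm.
The intermediate image is 31.33 cm to the right of lens 1, which lies 17.43 cm to the right of lens 2 — a virtual object — so d_o2 = −17.43 cm.
Lens 2: 1/d_i2 = 1/f₂ − 1/d_o2 = 1/(20.6) − 1/(-17.43) = 0.1059, so d_i2 = 9.44 cm.
The final image is real, 9.44 cm to the right of lens 2 (overall magnification ≈ -0.28).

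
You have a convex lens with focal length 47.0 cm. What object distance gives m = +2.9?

30.8 cm

m = −d_i/d_o ⇒ d_i = −m·d_o.
1/f = 1/d_o + 1/d_i = 1/d_o − 1/(m·d_o) = (1 − 1/m)/d_o, so d_o = f(1 − 1/m) = (47.00)(1 − 1/(+2.9)) = 30.8 cm.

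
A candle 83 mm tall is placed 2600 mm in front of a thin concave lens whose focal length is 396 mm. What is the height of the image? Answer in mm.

11.0 mm

For a concave lens, f = -396 mm.
1/d_i = 1/f − 1/d_o = 1/(-396.0) − 1/(2600) = -0.002910, so d_i = -343.7 mm.
m = −d_i/d_o = +0.1322.
|h_i| = |m|·h_o = 0.1322 × 83 = 11.0 mm. The image is virtual, upright and reduced, on the same side as the object.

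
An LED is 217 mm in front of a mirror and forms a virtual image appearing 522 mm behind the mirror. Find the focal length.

Virtual image ⇒ d_i = −522 mm.
1/f = 1/d_o + 1/d_i = 1/(217) + 1/(-522) = 0.002693, so f = 371 mm.
Since f is positive, the mirror is concave.

f = 371 mm (concave)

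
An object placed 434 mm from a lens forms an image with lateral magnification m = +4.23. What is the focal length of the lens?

m = −d_i/d_o ⇒ d_i = −m·d_o = −(+4.23)·(434) = -1836 mm.
1/f = 1/d_o + 1/d_i = 1/(434) + 1/(-1836) = 0.001759, so f = 568 mm.
Since f is positive, the lens is converging.

f = 568 mm (converging)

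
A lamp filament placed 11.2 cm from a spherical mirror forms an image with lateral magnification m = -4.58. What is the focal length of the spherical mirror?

f = 9.19 cm (concave)

m = −d_i/d_o ⇒ d_i = −m·d_o = −(-4.58)·(11.2) = 51.30 cm.
1/f = 1/d_o + 1/d_i = 1/(11.2) + 1/(51.30) = 0.1088, so f = 9.19 cm.
Since f is positive, the spherical mirror is concave.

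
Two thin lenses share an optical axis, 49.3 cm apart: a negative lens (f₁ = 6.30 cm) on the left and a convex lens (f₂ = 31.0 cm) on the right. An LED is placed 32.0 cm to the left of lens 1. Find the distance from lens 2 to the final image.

Lens 1 is diverging, so f₁ = −6.30 cm.
Lens 1: 1/d_i1 = 1/f₁ − 1/d_o1 = 1/(-6.30) − 1/(32.0) = -0.1900, so d_i1 = -5.264 cm.
The intermediate image is 5.264 cm to the left of lens 1 (virtual), which is 49.3 − (-5.264) = 54.56 cm to the left of lens 2, so d_o2 = +54.56 cm.
Lens 2: 1/d_i2 = 1/f₂ − 1/d_o2 = 1/(31.0) − 1/(54.56) = 0.01393, so d_i2 = 71.8 cm.
The final image is real, 71.8 cm to the right of lens 2 (overall magnification ≈ -0.22).

71.8 cm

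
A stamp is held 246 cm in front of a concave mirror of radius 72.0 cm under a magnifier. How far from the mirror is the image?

f = R/2 = 72.0/2 = 36.00 cm.
Mirror equation: 1/d_i = 1/f − 1/d_o = 1/(36.00) − 1/(246) = 0.02778 − 0.004065 = 0.02371, so d_i = 42.2 cm.
The image is real, inverted and reduced, in front of the mirror.

42.2 cm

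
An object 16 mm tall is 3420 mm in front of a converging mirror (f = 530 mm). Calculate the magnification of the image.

1/d_i = 1/f − 1/d_o = 1/(530.0) − 1/(3420) = 0.001594, so d_i = 627.2 mm.
m = −d_i/d_o = −(627.2)/(3420) = -0.183.
The image is real, inverted and reduced, in front of the mirror.

m = -0.183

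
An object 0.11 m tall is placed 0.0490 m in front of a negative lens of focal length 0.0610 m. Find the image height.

0.0610 m

For a negative lens, f = -0.0610 m.
1/d_i = 1/f − 1/d_o = 1/(-0.06100) − 1/(0.0490) = -36.80, so d_i = -0.02717 m.
m = −d_i/d_o = +0.5545.
|h_i| = |m|·h_o = 0.5545 × 0.11 = 0.0610 m. The image is virtual, upright and reduced, on the same side as the object.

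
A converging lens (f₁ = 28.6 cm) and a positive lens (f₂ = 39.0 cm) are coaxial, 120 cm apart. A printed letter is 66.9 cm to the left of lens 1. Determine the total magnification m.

Lens 1: 1/d_i1 = 1/(28.6) − 1/(66.9) = 0.02002, so d_i1 = 49.96 cm; m₁ = −d_i1/d_o1 = -0.7468.
d_o2 = 120 − (49.96) = 70.04 cm.
Lens 2: 1/d_i2 = 1/(39.0) − 1/(70.04) = 0.01136, so d_i2 = 88.00 cm; m₂ = −d_i2/d_o2 = -1.256.
m = m₁·m₂ = (-0.7468)(-1.256) = +0.938.

m = +0.938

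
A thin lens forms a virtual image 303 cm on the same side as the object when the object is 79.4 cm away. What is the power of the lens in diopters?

P = +0.929 D

Virtual image ⇒ d_i = −303 cm.
1/f = 1/d_o + 1/d_i = 1/(79.4) + 1/(-303) = 0.009294 cm⁻¹.
f = 107.6 cm = 1.076 m, so P = 1/f = +0.929 D.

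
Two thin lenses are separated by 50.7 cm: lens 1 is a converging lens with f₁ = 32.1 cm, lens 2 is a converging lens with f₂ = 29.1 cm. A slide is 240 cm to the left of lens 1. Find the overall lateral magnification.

m = -0.291

Lens 1: 1/d_i1 = 1/(32.1) − 1/(240) = 0.02699, so d_i1 = 37.06 cm; m₁ = −d_i1/d_o1 = -0.1544.
d_o2 = 50.7 − (37.06) = 13.64 cm.
Lens 2: 1/d_i2 = 1/(29.1) − 1/(13.64) = -0.03895, so d_i2 = -25.67 cm; m₂ = −d_i2/d_o2 = +1.882.
m = m₁·m₂ = (-0.1544)(+1.882) = -0.291.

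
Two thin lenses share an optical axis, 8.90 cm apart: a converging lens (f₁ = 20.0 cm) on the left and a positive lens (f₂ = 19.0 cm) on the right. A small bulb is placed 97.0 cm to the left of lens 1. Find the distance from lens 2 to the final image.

Lens 1: 1/d_i1 = 1/f₁ − 1/d_o1 = 1/(20.0) − 1/(97.0) = 0.03969, so d_i1 = 25.19 cm.
The intermediate image is 25.19 cm to the right of lens 1, which lies 16.29 cm to the right of lens 2 — a virtual object — so d_o2 = −16.29 cm.
Lens 2: 1/d_i2 = 1/f₂ − 1/d_o2 = 1/(19.0) − 1/(-16.29) = 0.1140, so d_i2 = 8.77 cm.
The final image is real, 8.77 cm to the right of lens 2 (overall magnification ≈ -0.14).

8.77 cm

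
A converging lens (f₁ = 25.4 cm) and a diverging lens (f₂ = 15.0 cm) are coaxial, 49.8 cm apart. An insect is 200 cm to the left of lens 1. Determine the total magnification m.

m = -0.0611

Lens 1: 1/d_i1 = 1/(25.4) − 1/(200) = 0.03437, so d_i1 = 29.10 cm; m₁ = −d_i1/d_o1 = -0.1455.
d_o2 = 49.8 − (29.10) = 20.70 cm.
f₂ = −15.0 cm (diverging).
Lens 2: 1/d_i2 = 1/(-15.0) − 1/(20.70) = -0.1150, so d_i2 = -8.697 cm; m₂ = −d_i2/d_o2 = +0.4202.
m = m₁·m₂ = (-0.1455)(+0.4202) = -0.0611.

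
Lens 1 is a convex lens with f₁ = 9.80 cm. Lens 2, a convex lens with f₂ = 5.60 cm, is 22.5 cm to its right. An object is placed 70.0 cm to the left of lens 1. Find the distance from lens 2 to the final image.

11.3 cm

Lens 1: 1/d_i1 = 1/f₁ − 1/d_o1 = 1/(9.80) − 1/(70.0) = 0.08776, so d_i1 = 11.40 cm.
The intermediate image is 11.40 cm to the right of lens 1, which is 22.5 − (11.40) = 11.10 cm to the left of lens 2, so d_o2 = +11.10 cm.
Lens 2: 1/d_i2 = 1/f₂ − 1/d_o2 = 1/(5.60) − 1/(11.10) = 0.08848, so d_i2 = 11.3 cm.
The final image is real, 11.3 cm to the right of lens 2 (overall magnification ≈ 0.17).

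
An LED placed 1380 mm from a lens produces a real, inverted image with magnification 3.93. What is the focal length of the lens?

f = 1100 mm (converging)

m = −d_i/d_o ⇒ d_i = −m·d_o = −(-3.93)·(1380) = 5423 mm.
1/f = 1/d_o + 1/d_i = 1/(1380) + 1/(5423) = 0.0009090, so f = 1100 mm.
Since f is positive, the lens is converging.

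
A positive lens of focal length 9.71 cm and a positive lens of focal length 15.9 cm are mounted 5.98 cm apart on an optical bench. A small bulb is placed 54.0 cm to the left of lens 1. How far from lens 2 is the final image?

4.28 cm

Lens 1: 1/d_i1 = 1/f₁ − 1/d_o1 = 1/(9.71) − 1/(54.0) = 0.08447, so d_i1 = 11.84 cm.
The intermediate image is 11.84 cm to the right of lens 1, which lies 5.860 cm to the right of lens 2 — a virtual object — so d_o2 = −5.860 cm.
Lens 2: 1/d_i2 = 1/f₂ − 1/d_o2 = 1/(15.9) − 1/(-5.860) = 0.2335, so d_i2 = 4.28 cm.
The final image is real, 4.28 cm to the right of lens 2 (overall magnification ≈ -0.16).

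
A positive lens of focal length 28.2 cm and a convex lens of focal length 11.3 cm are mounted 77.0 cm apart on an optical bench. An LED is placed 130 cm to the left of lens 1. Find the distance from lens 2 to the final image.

Lens 1: 1/d_i1 = 1/f₁ − 1/d_o1 = 1/(28.2) − 1/(130) = 0.02777, so d_i1 = 36.01 cm.
The intermediate image is 36.01 cm to the right of lens 1, which is 77.0 − (36.01) = 40.99 cm to the left of lens 2, so d_o2 = +40.99 cm.
Lens 2: 1/d_i2 = 1/f₂ − 1/d_o2 = 1/(11.3) − 1/(40.99) = 0.06410, so d_i2 = 15.6 cm.
The final image is real, 15.6 cm to the right of lens 2 (overall magnification ≈ 0.11).

15.6 cm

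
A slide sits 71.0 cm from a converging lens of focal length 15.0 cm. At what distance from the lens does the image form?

19.0 cm

Lens equation: 1/s_i = 1/f − 1/s_o = 1/(15.00) − 1/(71.0) = 0.06667 − 0.01408 = 0.05258, so s_i = 19.0 cm.
The image is real, inverted and reduced, on the far side of the lens.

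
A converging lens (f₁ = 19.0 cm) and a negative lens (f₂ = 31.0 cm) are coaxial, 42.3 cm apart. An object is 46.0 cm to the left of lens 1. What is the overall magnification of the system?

m = -0.533

Lens 1: 1/d_i1 = 1/(19.0) − 1/(46.0) = 0.03089, so d_i1 = 32.37 cm; m₁ = −d_i1/d_o1 = -0.7037.
d_o2 = 42.3 − (32.37) = 9.930 cm.
f₂ = −31.0 cm (diverging).
Lens 2: 1/d_i2 = 1/(-31.0) − 1/(9.930) = -0.1330, so d_i2 = -7.521 cm; m₂ = −d_i2/d_o2 = +0.7574.
m = m₁·m₂ = (-0.7037)(+0.7574) = -0.533.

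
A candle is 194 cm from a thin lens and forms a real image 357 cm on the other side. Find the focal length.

f = 126 cm (converging)

Real image ⇒ d_i = +357 cm.
1/f = 1/d_o + 1/d_i = 1/(194) + 1/(357) = 0.007956, so f = 126 cm.
Since f is positive, the thin lens is converging.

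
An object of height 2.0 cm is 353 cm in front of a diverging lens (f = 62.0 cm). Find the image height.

For a diverging lens, f = -62.0 cm.
1/d_i = 1/f − 1/d_o = 1/(-62.00) − 1/(353) = -0.01896, so d_i = -52.74 cm.
m = −d_i/d_o = +0.1494.
|h_i| = |m|·h_o = 0.1494 × 2.0 = 0.299 cm. The image is virtual, upright and reduced, on the same side as the object.

0.299 cm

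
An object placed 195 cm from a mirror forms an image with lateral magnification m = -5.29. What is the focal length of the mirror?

m = −d_i/d_o ⇒ d_i = −m·d_o = −(-5.29)·(195) = 1032 cm.
1/f = 1/d_o + 1/d_i = 1/(195) + 1/(1032) = 0.006097, so f = 164 cm.
Since f is positive, the mirror is concave.

f = 164 cm (concave)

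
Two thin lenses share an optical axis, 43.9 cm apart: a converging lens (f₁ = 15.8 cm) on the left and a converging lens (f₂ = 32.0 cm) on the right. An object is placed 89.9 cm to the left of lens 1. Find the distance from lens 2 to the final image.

109 cm

Lens 1: 1/d_i1 = 1/f₁ − 1/d_o1 = 1/(15.8) − 1/(89.9) = 0.05217, so d_i1 = 19.17 cm.
The intermediate image is 19.17 cm to the right of lens 1, which is 43.9 − (19.17) = 24.73 cm to the left of lens 2, so d_o2 = +24.73 cm.
Lens 2: 1/d_i2 = 1/f₂ − 1/d_o2 = 1/(32.0) − 1/(24.73) = -0.009187, so d_i2 = -109 cm.
The final image is virtual, 109 cm to the left of lens 2 (overall magnification ≈ -0.94).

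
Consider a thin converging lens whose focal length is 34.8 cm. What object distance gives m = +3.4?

m = −d_i/d_o ⇒ d_i = −m·d_o.
1/f = 1/d_o + 1/d_i = 1/d_o − 1/(m·d_o) = (1 − 1/m)/d_o, so d_o = f(1 − 1/m) = (34.80)(1 − 1/(+3.4)) = 24.6 cm.

24.6 cm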